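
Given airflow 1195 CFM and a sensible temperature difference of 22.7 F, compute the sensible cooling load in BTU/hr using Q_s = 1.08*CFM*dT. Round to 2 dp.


Q = 1.08 * 1195 * 22.7 = 29296.62 BTU/hr

29296.62 BTU/hr


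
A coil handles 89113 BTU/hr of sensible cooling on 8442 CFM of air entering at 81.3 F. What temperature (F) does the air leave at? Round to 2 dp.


dT = 89113/(1.08*8442) = 9.7740
T_leave = 81.3 - 9.7740 = 71.53 F

71.53 F


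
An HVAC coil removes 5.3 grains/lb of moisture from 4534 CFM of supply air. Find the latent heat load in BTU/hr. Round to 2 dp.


Q = 0.68 * 4534 * 5.3 = 16340.54 BTU/hr

16340.54 BTU/hr


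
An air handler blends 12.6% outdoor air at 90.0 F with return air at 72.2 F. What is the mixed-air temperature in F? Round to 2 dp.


T_mix = 72.2 + (12.6/100)*(90.0-72.2) = 74.44 F

74.44 F


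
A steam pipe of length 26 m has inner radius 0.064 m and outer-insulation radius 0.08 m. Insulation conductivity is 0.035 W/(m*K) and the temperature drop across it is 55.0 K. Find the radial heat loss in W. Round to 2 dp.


Q = 2*pi*0.035*26*55.0/ln(0.08/0.064) = 1409.29 W

1409.29 W


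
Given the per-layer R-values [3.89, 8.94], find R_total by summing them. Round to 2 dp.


R_total = 3.89 + 8.94 = 12.83

12.83


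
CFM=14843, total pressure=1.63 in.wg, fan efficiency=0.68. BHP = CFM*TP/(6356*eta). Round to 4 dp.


BHP = 14843 * 1.63 / (6356 * 0.68) = 5.5978 hp

5.5978 hp


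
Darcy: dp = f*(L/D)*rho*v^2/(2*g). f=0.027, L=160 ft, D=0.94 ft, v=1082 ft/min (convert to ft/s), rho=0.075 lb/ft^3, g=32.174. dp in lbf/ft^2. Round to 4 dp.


v_fps = 1082/60 = 18.0333 ft/s
dp = 0.027*(160/0.94)*0.075*18.0333^2/(2*32.174) = 1.7419 lbf/ft^2

1.7419 lbf/ft^2


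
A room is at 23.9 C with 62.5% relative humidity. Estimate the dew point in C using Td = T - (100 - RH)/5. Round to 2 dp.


Td = 23.9 - (100-62.5)/5 = 16.40 C

16.40 C


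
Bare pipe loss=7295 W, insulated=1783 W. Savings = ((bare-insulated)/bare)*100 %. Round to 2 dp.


Savings = ((7295-1783)/7295)*100 = 75.56 %

75.56 %


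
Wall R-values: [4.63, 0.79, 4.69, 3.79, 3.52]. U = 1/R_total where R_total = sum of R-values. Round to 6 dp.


R_total = 4.63 + 0.79 + 4.69 + 3.79 + 3.52 = 17.42
U = 1/17.42 = 0.057405

0.057405


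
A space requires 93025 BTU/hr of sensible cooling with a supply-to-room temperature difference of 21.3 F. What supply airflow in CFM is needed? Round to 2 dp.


CFM = 93025 / (1.08 * 21.3) = 4043.86

4043.86 CFM


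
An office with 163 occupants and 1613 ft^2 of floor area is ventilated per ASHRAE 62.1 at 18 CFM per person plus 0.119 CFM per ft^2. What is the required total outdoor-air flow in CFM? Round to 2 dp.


Total = 163*18 + 1613*0.119 = 3125.95 CFM

3125.95 CFM


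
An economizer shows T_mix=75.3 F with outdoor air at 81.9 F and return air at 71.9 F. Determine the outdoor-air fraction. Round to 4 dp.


frac = (75.3 - 71.9) / (81.9 - 71.9) = 0.3400

0.3400


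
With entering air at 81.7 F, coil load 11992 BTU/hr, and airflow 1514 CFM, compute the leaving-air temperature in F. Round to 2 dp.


dT = 11992/(1.08*1514) = 7.3340
T_leave = 81.7 - 7.3340 = 74.37 F

74.37 F


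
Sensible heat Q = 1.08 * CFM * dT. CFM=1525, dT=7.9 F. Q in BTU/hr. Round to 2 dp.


Q = 1.08 * 1525 * 7.9 = 13011.30 BTU/hr

13011.30 BTU/hr


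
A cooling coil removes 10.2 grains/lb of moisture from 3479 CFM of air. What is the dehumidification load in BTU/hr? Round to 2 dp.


Q = 0.68 * 3479 * 10.2 = 24130.34 BTU/hr

24130.34 BTU/hr


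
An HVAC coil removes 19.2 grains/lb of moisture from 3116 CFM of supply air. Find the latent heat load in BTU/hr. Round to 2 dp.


Q = 0.68 * 3116 * 19.2 = 40682.50 BTU/hr

40682.50 BTU/hr


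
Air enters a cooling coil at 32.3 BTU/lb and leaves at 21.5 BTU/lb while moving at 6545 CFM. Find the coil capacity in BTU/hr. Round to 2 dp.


Q = 4.5 * 6545 * (32.3 - 21.5) = 318087.00 BTU/hr

318087.00 BTU/hr


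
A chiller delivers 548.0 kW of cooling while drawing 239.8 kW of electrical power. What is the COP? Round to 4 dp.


COP = 548.0 / 239.8 = 2.2852

2.2852


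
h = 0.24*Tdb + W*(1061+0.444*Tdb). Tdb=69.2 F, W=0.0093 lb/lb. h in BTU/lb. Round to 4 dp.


h = 0.24*69.2 + 0.0093*(1061+0.444*69.2) = 26.7610 BTU/lb

26.7610 BTU/lb


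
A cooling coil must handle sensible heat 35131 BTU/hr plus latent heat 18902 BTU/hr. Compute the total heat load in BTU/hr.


Qt = 35131 + 18902 = 54033 BTU/hr

54033 BTU/hr


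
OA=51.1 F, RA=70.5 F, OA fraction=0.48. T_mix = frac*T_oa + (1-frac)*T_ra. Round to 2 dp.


T_mix = 0.48*51.1 + 0.52*70.5 = 61.19 F

61.19 F


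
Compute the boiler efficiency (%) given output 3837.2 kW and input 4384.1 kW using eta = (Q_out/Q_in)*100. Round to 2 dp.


eta = (3837.2/4384.1)*100 = 87.53 %

87.53 %


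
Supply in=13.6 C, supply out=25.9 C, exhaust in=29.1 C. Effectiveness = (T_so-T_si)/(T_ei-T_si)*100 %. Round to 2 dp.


eff = (25.9-13.6)/(29.1-13.6)*100 = 79.35 %

79.35 %


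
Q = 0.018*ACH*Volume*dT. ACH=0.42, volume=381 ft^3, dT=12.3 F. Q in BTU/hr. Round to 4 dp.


Q = 0.018 * 0.42 * 381 * 12.3 = 35.4284 BTU/hr

35.4284 BTU/hr


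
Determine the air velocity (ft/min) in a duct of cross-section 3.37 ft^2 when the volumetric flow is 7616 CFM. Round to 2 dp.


V = 7616 / 3.37 = 2259.94 ft/min

2259.94 ft/min


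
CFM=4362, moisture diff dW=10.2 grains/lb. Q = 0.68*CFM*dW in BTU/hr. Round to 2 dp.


Q = 0.68 * 4362 * 10.2 = 30254.83 BTU/hr

30254.83 BTU/hr


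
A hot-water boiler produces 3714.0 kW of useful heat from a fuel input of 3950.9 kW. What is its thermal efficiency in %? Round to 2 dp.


eta = (3714.0/3950.9)*100 = 94.00 %

94.00 %


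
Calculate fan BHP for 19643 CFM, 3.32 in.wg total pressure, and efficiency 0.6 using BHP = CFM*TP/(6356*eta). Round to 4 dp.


BHP = 19643 * 3.32 / (6356 * 0.6) = 17.1006 hp

17.1006 hp


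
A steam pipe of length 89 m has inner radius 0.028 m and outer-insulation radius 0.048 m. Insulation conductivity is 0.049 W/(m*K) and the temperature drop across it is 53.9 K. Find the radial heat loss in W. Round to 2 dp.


Q = 2*pi*0.049*89*53.9/ln(0.048/0.028) = 2740.11 W

2740.11 W


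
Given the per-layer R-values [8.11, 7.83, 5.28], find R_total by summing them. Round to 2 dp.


R_total = 8.11 + 7.83 + 5.28 = 21.22

21.22


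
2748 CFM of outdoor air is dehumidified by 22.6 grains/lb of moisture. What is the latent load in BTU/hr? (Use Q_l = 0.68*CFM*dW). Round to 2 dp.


Q = 0.68 * 2748 * 22.6 = 42231.26 BTU/hr

42231.26 BTU/hr


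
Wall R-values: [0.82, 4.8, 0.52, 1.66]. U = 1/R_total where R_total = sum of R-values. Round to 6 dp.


R_total = 0.82 + 4.8 + 0.52 + 1.66 = 7.80
U = 1/7.80 = 0.128205

0.128205


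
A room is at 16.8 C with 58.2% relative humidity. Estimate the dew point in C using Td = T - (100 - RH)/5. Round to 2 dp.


Td = 16.8 - (100-58.2)/5 = 8.44 C

8.44 C


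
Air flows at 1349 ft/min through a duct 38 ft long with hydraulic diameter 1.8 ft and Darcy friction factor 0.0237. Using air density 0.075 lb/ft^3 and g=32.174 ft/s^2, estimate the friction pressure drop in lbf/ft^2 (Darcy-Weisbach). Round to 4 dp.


v_fps = 1349/60 = 22.4833 ft/s
dp = 0.0237*(38/1.8)*0.075*22.4833^2/(2*32.174) = 0.2948 lbf/ft^2

0.2948 lbf/ft^2


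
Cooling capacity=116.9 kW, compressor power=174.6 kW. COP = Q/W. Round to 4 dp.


COP = 116.9 / 174.6 = 0.6695

0.6695


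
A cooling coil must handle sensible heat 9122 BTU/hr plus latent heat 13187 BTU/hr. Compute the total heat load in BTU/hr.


Qt = 9122 + 13187 = 22309 BTU/hr

22309 BTU/hr


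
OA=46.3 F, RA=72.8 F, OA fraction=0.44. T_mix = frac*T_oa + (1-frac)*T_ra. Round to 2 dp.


T_mix = 0.44*46.3 + 0.56*72.8 = 61.14 F

61.14 F


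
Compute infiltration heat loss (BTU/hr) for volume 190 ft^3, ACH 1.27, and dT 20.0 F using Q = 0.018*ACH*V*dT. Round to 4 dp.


Q = 0.018 * 1.27 * 190 * 20.0 = 86.8680 BTU/hr

86.8680 BTU/hr


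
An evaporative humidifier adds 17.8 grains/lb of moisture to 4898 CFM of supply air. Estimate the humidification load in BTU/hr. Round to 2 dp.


Q = 0.68 * 4898 * 17.8 = 59285.39 BTU/hr

59285.39 BTU/hr


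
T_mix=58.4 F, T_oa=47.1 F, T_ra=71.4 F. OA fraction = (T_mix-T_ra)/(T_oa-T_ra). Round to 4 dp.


frac = (58.4 - 71.4) / (47.1 - 71.4) = 0.5350

0.5350


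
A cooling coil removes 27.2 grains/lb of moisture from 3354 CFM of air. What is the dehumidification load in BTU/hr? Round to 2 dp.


Q = 0.68 * 3354 * 27.2 = 62035.58 BTU/hr

62035.58 BTU/hr


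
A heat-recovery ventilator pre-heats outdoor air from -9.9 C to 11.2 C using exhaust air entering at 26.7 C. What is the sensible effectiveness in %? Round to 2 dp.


eff = (11.2-(-9.9))/(26.7-(-9.9))*100 = 57.65 %

57.65 %


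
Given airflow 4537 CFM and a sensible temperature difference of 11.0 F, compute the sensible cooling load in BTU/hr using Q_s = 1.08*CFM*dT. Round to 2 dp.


Q = 1.08 * 4537 * 11.0 = 53899.56 BTU/hr

53899.56 BTU/hr


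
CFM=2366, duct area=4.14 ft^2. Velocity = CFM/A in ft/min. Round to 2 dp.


V = 2366 / 4.14 = 571.50 ft/min

571.50 ft/min


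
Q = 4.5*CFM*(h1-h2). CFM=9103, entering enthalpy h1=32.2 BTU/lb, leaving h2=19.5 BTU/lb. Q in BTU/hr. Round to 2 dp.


Q = 4.5 * 9103 * (32.2 - 19.5) = 520236.45 BTU/hr

520236.45 BTU/hr


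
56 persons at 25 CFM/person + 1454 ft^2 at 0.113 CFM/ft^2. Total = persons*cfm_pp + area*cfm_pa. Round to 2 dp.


Total = 56*25 + 1454*0.113 = 1564.30 CFM

1564.30 CFM


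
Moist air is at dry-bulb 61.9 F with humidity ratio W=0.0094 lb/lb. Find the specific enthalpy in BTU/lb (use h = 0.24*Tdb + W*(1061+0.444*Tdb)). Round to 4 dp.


h = 0.24*61.9 + 0.0094*(1061+0.444*61.9) = 25.0877 BTU/lb

25.0877 BTU/lb


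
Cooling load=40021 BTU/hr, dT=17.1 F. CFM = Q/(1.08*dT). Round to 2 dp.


CFM = 40021 / (1.08 * 17.1) = 2167.05

2167.05 CFM


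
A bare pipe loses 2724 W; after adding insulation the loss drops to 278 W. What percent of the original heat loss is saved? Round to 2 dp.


Savings = ((2724-278)/2724)*100 = 89.79 %

89.79 %


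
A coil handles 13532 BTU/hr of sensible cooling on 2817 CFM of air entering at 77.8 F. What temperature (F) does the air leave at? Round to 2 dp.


dT = 13532/(1.08*2817) = 4.4479
T_leave = 77.8 - 4.4479 = 73.35 F

73.35 F


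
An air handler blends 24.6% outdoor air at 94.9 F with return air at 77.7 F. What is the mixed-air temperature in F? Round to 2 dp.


T_mix = 77.7 + (24.6/100)*(94.9-77.7) = 81.93 F

81.93 F


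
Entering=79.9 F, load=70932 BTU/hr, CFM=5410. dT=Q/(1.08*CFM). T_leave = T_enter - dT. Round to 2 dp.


dT = 70932/(1.08*5410) = 12.1401
T_leave = 79.9 - 12.1401 = 67.76 F

67.76 F


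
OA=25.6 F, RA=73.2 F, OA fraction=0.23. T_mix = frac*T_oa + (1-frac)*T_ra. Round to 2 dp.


T_mix = 0.23*25.6 + 0.77*73.2 = 62.25 F

62.25 F


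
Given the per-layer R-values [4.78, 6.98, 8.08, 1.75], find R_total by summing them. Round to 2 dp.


R_total = 4.78 + 6.98 + 8.08 + 1.75 = 21.59

21.59


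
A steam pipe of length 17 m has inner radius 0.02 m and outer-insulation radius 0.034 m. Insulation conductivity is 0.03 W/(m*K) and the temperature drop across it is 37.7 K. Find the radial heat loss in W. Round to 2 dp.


Q = 2*pi*0.03*17*37.7/ln(0.034/0.02) = 227.67 W

227.67 W


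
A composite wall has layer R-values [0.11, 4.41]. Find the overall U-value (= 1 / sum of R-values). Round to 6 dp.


R_total = 0.11 + 4.41 = 4.52
U = 1/4.52 = 0.221239

0.221239


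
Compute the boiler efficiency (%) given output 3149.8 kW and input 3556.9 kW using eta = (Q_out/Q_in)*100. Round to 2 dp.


eta = (3149.8/3556.9)*100 = 88.55 %

88.55 %


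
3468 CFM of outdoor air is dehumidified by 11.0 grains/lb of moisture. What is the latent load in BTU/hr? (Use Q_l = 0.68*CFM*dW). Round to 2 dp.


Q = 0.68 * 3468 * 11.0 = 25940.64 BTU/hr

25940.64 BTU/hr


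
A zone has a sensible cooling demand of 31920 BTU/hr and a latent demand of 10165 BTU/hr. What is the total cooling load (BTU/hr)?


Qt = 31920 + 10165 = 42085 BTU/hr

42085 BTU/hr


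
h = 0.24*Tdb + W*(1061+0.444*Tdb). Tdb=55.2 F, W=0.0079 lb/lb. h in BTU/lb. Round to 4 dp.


h = 0.24*55.2 + 0.0079*(1061+0.444*55.2) = 21.8235 BTU/lb

21.8235 BTU/lb


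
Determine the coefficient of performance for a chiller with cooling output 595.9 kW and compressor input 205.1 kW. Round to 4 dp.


COP = 595.9 / 205.1 = 2.9054

2.9054


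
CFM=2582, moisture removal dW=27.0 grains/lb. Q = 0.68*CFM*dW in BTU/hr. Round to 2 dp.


Q = 0.68 * 2582 * 27.0 = 47405.52 BTU/hr

47405.52 BTU/hr


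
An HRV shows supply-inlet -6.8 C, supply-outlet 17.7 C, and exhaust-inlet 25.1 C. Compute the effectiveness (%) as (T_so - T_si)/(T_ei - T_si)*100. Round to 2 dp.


eff = (17.7-(-6.8))/(25.1-(-6.8))*100 = 76.80 %

76.80 %


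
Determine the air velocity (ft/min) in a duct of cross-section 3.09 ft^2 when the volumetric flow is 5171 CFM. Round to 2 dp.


V = 5171 / 3.09 = 1673.46 ft/min

1673.46 ft/min


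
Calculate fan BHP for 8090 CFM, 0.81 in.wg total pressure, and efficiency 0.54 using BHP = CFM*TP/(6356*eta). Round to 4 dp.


BHP = 8090 * 0.81 / (6356 * 0.54) = 1.9092 hp

1.9092 hp


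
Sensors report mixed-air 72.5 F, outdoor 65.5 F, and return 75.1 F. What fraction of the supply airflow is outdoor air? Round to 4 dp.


frac = (72.5 - 75.1) / (65.5 - 75.1) = 0.2708

0.2708


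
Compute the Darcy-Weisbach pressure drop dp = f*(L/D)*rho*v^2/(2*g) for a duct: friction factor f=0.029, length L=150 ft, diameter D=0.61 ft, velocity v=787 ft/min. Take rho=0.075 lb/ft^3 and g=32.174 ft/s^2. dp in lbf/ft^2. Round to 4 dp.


v_fps = 787/60 = 13.1167 ft/s
dp = 0.029*(150/0.61)*0.075*13.1167^2/(2*32.174) = 1.4300 lbf/ft^2

1.4300 lbf/ft^2


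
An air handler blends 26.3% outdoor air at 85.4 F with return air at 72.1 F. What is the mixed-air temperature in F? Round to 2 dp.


T_mix = 72.1 + (26.3/100)*(85.4-72.1) = 75.60 F

75.60 F


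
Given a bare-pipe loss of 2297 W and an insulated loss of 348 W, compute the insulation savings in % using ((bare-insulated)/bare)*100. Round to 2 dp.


Savings = ((2297-348)/2297)*100 = 84.85 %

84.85 %


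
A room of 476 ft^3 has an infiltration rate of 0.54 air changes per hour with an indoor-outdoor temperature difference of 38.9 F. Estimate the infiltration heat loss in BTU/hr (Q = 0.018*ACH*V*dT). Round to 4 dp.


Q = 0.018 * 0.54 * 476 * 38.9 = 179.9794 BTU/hr

179.9794 BTU/hr


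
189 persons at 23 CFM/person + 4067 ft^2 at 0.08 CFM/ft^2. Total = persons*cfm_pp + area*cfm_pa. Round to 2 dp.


Total = 189*23 + 4067*0.08 = 4672.36 CFM

4672.36 CFM


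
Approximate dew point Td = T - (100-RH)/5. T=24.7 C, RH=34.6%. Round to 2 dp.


Td = 24.7 - (100-34.6)/5 = 11.62 C

11.62 C


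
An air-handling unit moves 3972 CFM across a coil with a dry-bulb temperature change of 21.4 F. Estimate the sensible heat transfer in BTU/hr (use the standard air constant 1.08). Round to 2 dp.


Q = 1.08 * 3972 * 21.4 = 91800.86 BTU/hr

91800.86 BTU/hr


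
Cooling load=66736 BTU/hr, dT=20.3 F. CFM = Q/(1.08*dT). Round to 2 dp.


CFM = 66736 / (1.08 * 20.3) = 3043.97

3043.97 CFM


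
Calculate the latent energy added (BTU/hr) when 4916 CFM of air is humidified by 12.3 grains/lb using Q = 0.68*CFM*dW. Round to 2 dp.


Q = 0.68 * 4916 * 12.3 = 41117.42 BTU/hr

41117.42 BTU/hr


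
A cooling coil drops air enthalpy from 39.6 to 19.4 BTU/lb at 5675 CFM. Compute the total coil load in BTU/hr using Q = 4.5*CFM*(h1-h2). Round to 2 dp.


Q = 4.5 * 5675 * (39.6 - 19.4) = 515857.50 BTU/hr

515857.50 BTU/hr


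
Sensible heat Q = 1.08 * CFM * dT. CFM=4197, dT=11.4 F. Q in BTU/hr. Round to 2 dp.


Q = 1.08 * 4197 * 11.4 = 51673.46 BTU/hr

51673.46 BTU/hr


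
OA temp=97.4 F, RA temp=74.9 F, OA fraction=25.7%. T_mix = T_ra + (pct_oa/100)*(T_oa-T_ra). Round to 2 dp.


T_mix = 74.9 + (25.7/100)*(97.4-74.9) = 80.68 F

80.68 F


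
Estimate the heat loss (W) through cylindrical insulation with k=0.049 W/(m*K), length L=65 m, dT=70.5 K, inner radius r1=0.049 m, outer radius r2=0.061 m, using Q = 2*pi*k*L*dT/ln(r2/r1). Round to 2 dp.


Q = 2*pi*0.049*65*70.5/ln(0.061/0.049) = 6440.63 W

6440.63 W


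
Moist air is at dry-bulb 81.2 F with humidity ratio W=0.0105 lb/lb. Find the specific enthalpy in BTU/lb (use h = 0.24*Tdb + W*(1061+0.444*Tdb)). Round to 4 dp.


h = 0.24*81.2 + 0.0105*(1061+0.444*81.2) = 31.0071 BTU/lb

31.0071 BTU/lb


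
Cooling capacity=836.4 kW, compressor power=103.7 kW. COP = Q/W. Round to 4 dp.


COP = 836.4 / 103.7 = 8.0656

8.0656


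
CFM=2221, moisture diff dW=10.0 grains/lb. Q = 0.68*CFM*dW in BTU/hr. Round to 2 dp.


Q = 0.68 * 2221 * 10.0 = 15102.80 BTU/hr

15102.80 BTU/hr


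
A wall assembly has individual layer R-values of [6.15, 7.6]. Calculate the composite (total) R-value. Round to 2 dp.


R_total = 6.15 + 7.6 = 13.75

13.75


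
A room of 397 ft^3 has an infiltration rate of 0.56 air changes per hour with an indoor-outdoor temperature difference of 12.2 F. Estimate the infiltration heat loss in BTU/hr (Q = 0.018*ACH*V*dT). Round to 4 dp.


Q = 0.018 * 0.56 * 397 * 12.2 = 48.8215 BTU/hr

48.8215 BTU/hr


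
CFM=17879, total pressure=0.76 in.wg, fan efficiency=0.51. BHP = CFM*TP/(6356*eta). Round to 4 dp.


BHP = 17879 * 0.76 / (6356 * 0.51) = 4.1918 hp

4.1918 hp


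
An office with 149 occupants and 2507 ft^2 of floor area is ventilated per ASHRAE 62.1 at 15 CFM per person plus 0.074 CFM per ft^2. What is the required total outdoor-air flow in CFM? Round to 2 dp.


Total = 149*15 + 2507*0.074 = 2420.52 CFM

2420.52 CFM


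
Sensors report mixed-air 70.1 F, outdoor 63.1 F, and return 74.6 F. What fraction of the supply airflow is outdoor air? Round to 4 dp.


frac = (70.1 - 74.6) / (63.1 - 74.6) = 0.3913

0.3913


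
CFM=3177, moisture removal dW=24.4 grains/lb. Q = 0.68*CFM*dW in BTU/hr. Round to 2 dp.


Q = 0.68 * 3177 * 24.4 = 52712.78 BTU/hr

52712.78 BTU/hr


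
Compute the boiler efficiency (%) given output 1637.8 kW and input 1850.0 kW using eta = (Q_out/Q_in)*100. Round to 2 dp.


eta = (1637.8/1850.0)*100 = 88.53 %

88.53 %


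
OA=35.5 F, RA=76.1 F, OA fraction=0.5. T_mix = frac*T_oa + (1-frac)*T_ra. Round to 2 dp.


T_mix = 0.5*35.5 + 0.5*76.1 = 55.80 F

55.80 F


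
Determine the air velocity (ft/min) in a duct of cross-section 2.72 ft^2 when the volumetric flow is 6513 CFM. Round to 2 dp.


V = 6513 / 2.72 = 2394.49 ft/min

2394.49 ft/min


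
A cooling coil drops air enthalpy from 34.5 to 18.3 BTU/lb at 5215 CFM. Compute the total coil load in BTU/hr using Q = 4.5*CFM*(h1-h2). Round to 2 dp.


Q = 4.5 * 5215 * (34.5 - 18.3) = 380173.50 BTU/hr

380173.50 BTU/hr


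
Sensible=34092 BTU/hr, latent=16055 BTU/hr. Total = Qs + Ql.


Qt = 34092 + 16055 = 50147 BTU/hr

50147 BTU/hr


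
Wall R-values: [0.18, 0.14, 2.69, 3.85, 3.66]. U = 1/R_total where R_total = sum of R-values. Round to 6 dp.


R_total = 0.18 + 0.14 + 2.69 + 3.85 + 3.66 = 10.52
U = 1/10.52 = 0.095057

0.095057


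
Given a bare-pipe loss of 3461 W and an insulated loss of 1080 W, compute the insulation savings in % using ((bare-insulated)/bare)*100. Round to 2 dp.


Savings = ((3461-1080)/3461)*100 = 68.80 %

68.80 %


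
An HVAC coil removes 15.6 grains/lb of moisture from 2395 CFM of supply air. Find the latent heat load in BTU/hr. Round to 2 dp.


Q = 0.68 * 2395 * 15.6 = 25406.16 BTU/hr

25406.16 BTU/hr


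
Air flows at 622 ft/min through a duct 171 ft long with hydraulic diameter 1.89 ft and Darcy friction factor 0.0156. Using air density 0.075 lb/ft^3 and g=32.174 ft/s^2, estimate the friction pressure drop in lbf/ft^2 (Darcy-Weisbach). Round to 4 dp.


v_fps = 622/60 = 10.3667 ft/s
dp = 0.0156*(171/1.89)*0.075*10.3667^2/(2*32.174) = 0.1768 lbf/ft^2

0.1768 lbf/ft^2


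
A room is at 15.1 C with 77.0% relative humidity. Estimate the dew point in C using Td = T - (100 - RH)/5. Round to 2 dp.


Td = 15.1 - (100-77.0)/5 = 10.50 C

10.50 C


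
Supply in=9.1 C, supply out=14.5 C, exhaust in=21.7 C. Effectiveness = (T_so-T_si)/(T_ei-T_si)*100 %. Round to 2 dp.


eff = (14.5-9.1)/(21.7-9.1)*100 = 42.86 %

42.86 %


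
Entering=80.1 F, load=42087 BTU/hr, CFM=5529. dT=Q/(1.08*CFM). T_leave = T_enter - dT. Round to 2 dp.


dT = 42087/(1.08*5529) = 7.0482
T_leave = 80.1 - 7.0482 = 73.05 F

73.05 F


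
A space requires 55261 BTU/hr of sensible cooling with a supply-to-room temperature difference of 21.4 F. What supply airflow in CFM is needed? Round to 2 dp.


CFM = 55261 / (1.08 * 21.4) = 2391.01

2391.01 CFM


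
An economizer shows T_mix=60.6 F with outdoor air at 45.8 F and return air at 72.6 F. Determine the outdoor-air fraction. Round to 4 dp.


frac = (60.6 - 72.6) / (45.8 - 72.6) = 0.4478

0.4478


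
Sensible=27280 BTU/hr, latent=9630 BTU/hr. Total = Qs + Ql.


Qt = 27280 + 9630 = 36910 BTU/hr

36910 BTU/hr


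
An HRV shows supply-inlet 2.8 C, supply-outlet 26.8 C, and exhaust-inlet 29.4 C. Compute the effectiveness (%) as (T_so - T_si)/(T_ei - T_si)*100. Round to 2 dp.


eff = (26.8-2.8)/(29.4-2.8)*100 = 90.23 %

90.23 %


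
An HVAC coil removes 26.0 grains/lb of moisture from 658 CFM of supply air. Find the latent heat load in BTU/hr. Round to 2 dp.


Q = 0.68 * 658 * 26.0 = 11633.44 BTU/hr

11633.44 BTU/hr


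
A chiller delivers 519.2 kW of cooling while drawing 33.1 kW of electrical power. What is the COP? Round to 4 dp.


COP = 519.2 / 33.1 = 15.6858

15.6858


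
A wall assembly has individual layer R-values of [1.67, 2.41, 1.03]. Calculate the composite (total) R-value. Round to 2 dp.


R_total = 1.67 + 2.41 + 1.03 = 5.11

5.11


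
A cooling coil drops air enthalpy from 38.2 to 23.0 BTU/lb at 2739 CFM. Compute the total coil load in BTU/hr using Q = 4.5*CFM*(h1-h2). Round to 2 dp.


Q = 4.5 * 2739 * (38.2 - 23.0) = 187347.60 BTU/hr

187347.60 BTU/hr


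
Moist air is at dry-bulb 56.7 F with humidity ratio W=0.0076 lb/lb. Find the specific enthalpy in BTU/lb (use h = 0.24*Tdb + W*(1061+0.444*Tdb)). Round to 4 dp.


h = 0.24*56.7 + 0.0076*(1061+0.444*56.7) = 21.8629 BTU/lb

21.8629 BTU/lb


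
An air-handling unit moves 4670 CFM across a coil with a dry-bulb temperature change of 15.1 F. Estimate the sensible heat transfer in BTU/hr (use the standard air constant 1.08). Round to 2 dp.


Q = 1.08 * 4670 * 15.1 = 76158.36 BTU/hr

76158.36 BTU/hr


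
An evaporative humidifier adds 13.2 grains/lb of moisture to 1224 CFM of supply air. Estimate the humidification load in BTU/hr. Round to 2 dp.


Q = 0.68 * 1224 * 13.2 = 10986.62 BTU/hr

10986.62 BTU/hr


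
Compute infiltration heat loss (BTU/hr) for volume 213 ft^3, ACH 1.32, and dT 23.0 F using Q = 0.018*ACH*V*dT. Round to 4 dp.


Q = 0.018 * 1.32 * 213 * 23.0 = 116.4002 BTU/hr

116.4002 BTU/hr


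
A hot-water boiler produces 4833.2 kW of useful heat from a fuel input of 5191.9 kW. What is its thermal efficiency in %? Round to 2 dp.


eta = (4833.2/5191.9)*100 = 93.09 %

93.09 %


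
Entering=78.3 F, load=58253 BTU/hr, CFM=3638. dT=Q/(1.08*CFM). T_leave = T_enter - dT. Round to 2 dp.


dT = 58253/(1.08*3638) = 14.8263
T_leave = 78.3 - 14.8263 = 63.47 F

63.47 F


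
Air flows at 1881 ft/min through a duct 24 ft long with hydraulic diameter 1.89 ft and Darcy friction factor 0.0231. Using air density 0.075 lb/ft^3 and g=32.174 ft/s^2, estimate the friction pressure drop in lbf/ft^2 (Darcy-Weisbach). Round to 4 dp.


v_fps = 1881/60 = 31.35 ft/s
dp = 0.0231*(24/1.89)*0.075*31.35^2/(2*32.174) = 0.3360 lbf/ft^2

0.3360 lbf/ft^2


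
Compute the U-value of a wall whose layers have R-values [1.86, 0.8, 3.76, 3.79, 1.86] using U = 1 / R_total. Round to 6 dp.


R_total = 1.86 + 0.8 + 3.76 + 3.79 + 1.86 = 12.07
U = 1/12.07 = 0.082850

0.082850


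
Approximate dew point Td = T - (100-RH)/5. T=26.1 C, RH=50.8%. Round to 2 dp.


Td = 26.1 - (100-50.8)/5 = 16.26 C

16.26 C


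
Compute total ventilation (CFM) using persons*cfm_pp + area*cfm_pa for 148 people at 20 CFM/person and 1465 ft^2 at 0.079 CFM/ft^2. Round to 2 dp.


Total = 148*20 + 1465*0.079 = 3075.74 CFM

3075.74 CFM


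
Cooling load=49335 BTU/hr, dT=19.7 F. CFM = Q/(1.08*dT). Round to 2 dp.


CFM = 49335 / (1.08 * 19.7) = 2318.81

2318.81 CFM


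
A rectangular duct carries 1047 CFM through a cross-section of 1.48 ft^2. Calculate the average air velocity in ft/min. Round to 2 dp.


V = 1047 / 1.48 = 707.43 ft/min

707.43 ft/min


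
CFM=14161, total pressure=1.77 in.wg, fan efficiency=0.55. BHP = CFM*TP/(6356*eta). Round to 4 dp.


BHP = 14161 * 1.77 / (6356 * 0.55) = 7.1700 hp

7.1700 hp


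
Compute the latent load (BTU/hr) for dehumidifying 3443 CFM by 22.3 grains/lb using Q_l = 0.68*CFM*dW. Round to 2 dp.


Q = 0.68 * 3443 * 22.3 = 52209.65 BTU/hr

52209.65 BTU/hr


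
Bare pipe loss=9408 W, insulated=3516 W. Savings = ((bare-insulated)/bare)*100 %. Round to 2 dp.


Savings = ((9408-3516)/9408)*100 = 62.63 %

62.63 %


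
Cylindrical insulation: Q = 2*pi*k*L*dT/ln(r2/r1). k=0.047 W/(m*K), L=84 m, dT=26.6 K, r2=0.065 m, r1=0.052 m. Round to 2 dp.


Q = 2*pi*0.047*84*26.6/ln(0.065/0.052) = 2957.02 W

2957.02 W


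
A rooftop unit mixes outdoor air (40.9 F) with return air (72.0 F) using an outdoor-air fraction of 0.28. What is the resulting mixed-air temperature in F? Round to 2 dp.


T_mix = 0.28*40.9 + 0.72*72.0 = 63.29 F

63.29 F


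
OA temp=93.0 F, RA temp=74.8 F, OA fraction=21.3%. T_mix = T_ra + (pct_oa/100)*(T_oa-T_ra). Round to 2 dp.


T_mix = 74.8 + (21.3/100)*(93.0-74.8) = 78.68 F

78.68 F


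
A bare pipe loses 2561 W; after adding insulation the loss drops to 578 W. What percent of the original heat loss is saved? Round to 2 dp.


Savings = ((2561-578)/2561)*100 = 77.43 %

77.43 %


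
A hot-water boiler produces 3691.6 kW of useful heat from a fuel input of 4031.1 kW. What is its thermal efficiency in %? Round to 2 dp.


eta = (3691.6/4031.1)*100 = 91.58 %

91.58 %


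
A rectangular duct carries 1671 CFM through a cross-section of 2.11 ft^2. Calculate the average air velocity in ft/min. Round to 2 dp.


V = 1671 / 2.11 = 791.94 ft/min

791.94 ft/min


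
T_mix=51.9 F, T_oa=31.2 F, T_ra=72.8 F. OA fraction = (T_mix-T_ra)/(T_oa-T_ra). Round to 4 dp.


frac = (51.9 - 72.8) / (31.2 - 72.8) = 0.5024

0.5024


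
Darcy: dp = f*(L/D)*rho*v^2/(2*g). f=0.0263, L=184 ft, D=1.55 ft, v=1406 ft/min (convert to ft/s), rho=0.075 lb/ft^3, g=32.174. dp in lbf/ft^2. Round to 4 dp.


v_fps = 1406/60 = 23.4333 ft/s
dp = 0.0263*(184/1.55)*0.075*23.4333^2/(2*32.174) = 1.9982 lbf/ft^2

1.9982 lbf/ft^2


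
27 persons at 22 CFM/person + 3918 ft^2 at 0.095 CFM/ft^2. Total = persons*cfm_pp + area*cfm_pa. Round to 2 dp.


Total = 27*22 + 3918*0.095 = 966.21 CFM

966.21 CFM


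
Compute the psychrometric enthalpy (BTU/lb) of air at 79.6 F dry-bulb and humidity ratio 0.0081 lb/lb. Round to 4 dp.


h = 0.24*79.6 + 0.0081*(1061+0.444*79.6) = 27.9844 BTU/lb

27.9844 BTU/lb


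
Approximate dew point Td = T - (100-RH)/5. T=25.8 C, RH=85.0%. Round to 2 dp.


Td = 25.8 - (100-85.0)/5 = 22.80 C

22.80 C


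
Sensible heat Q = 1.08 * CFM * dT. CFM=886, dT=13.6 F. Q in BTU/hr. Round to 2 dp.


Q = 1.08 * 886 * 13.6 = 13013.57 BTU/hr

13013.57 BTU/hr


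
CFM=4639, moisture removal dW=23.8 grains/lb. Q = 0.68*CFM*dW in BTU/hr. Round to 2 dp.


Q = 0.68 * 4639 * 23.8 = 75077.58 BTU/hr

75077.58 BTU/hr


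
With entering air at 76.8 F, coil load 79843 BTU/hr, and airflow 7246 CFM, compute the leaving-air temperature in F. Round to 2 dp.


dT = 79843/(1.08*7246) = 10.2027
T_leave = 76.8 - 10.2027 = 66.60 F

66.60 F


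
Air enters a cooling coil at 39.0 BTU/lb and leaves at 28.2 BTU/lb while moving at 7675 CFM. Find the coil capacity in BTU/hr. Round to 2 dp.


Q = 4.5 * 7675 * (39.0 - 28.2) = 373005.00 BTU/hr

373005.00 BTU/hr


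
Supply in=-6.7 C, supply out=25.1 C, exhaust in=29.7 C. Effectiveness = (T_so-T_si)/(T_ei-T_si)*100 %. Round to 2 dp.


eff = (25.1-(-6.7))/(29.7-(-6.7))*100 = 87.36 %

87.36 %


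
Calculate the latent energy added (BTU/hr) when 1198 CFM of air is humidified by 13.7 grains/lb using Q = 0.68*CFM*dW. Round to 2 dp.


Q = 0.68 * 1198 * 13.7 = 11160.57 BTU/hr

11160.57 BTU/hr


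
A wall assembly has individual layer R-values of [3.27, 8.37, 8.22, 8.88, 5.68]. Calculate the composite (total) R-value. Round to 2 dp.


R_total = 3.27 + 8.37 + 8.22 + 8.88 + 5.68 = 34.42

34.42


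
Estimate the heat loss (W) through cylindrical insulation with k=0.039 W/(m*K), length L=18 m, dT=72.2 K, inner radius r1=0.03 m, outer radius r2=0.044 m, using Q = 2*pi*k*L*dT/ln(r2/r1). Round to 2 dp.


Q = 2*pi*0.039*18*72.2/ln(0.044/0.03) = 831.50 W

831.50 W


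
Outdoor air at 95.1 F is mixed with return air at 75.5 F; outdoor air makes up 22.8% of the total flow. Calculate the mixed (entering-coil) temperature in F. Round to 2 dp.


T_mix = 75.5 + (22.8/100)*(95.1-75.5) = 79.97 F

79.97 F


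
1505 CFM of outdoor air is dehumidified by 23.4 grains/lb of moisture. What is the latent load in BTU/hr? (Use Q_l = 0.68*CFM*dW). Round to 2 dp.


Q = 0.68 * 1505 * 23.4 = 23947.56 BTU/hr

23947.56 BTU/hr


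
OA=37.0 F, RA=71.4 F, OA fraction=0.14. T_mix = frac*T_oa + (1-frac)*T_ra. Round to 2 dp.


T_mix = 0.14*37.0 + 0.86*71.4 = 66.58 F

66.58 F


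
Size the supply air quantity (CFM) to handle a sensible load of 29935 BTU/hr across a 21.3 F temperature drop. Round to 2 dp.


CFM = 29935 / (1.08 * 21.3) = 1301.30

1301.30 CFM


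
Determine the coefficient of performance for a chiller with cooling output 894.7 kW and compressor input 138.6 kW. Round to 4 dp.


COP = 894.7 / 138.6 = 6.4553

6.4553


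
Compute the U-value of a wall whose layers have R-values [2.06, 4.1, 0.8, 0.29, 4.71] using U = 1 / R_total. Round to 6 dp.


R_total = 2.06 + 4.1 + 0.8 + 0.29 + 4.71 = 11.96
U = 1/11.96 = 0.083612

0.083612


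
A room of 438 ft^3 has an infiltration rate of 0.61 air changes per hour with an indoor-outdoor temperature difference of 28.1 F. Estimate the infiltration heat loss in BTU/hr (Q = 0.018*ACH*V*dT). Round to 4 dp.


Q = 0.018 * 0.61 * 438 * 28.1 = 135.1396 BTU/hr

135.1396 BTU/hr


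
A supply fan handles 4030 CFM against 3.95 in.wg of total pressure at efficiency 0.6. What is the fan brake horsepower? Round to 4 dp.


BHP = 4030 * 3.95 / (6356 * 0.6) = 4.1741 hp

4.1741 hp


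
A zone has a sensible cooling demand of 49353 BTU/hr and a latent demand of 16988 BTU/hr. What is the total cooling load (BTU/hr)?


Qt = 49353 + 16988 = 66341 BTU/hr

66341 BTU/hr


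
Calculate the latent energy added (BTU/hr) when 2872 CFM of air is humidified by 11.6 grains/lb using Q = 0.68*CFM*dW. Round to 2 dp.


Q = 0.68 * 2872 * 11.6 = 22654.34 BTU/hr

22654.34 BTU/hr


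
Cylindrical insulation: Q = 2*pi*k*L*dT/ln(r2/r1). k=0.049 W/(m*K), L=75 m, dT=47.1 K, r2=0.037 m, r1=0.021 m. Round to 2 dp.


Q = 2*pi*0.049*75*47.1/ln(0.037/0.021) = 1920.16 W

1920.16 W


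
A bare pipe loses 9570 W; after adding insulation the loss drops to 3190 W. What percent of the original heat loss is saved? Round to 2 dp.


Savings = ((9570-3190)/9570)*100 = 66.67 %

66.67 %


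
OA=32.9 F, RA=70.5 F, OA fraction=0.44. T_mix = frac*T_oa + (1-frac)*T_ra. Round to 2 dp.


T_mix = 0.44*32.9 + 0.56*70.5 = 53.96 F

53.96 F


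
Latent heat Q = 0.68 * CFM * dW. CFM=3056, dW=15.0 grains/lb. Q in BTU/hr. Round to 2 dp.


Q = 0.68 * 3056 * 15.0 = 31171.20 BTU/hr

31171.20 BTU/hr


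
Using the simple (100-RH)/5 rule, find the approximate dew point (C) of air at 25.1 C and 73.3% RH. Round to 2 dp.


Td = 25.1 - (100-73.3)/5 = 19.76 C

19.76 C


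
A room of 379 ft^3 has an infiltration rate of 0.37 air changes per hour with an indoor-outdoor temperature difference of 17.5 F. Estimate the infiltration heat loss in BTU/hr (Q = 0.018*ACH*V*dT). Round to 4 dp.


Q = 0.018 * 0.37 * 379 * 17.5 = 44.1725 BTU/hr

44.1725 BTU/hr


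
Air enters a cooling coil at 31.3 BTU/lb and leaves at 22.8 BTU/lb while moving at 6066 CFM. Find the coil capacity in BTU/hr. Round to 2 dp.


Q = 4.5 * 6066 * (31.3 - 22.8) = 232024.50 BTU/hr

232024.50 BTU/hr


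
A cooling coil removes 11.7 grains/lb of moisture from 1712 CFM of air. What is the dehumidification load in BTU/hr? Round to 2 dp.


Q = 0.68 * 1712 * 11.7 = 13620.67 BTU/hr

13620.67 BTU/hr


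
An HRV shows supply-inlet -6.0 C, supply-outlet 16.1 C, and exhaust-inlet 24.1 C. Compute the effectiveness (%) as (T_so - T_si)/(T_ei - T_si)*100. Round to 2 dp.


eff = (16.1-(-6.0))/(24.1-(-6.0))*100 = 73.42 %

73.42 %


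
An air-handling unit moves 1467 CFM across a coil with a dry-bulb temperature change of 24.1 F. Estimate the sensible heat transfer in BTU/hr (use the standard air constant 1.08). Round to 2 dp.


Q = 1.08 * 1467 * 24.1 = 38183.08 BTU/hr

38183.08 BTU/hr


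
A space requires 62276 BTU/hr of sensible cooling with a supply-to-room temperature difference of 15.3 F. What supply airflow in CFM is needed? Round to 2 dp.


CFM = 62276 / (1.08 * 15.3) = 3768.82

3768.82 CFM


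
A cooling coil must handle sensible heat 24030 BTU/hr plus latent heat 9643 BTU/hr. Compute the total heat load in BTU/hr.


Qt = 24030 + 9643 = 33673 BTU/hr

33673 BTU/hr


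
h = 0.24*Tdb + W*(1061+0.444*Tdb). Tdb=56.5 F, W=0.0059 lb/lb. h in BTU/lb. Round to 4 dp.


h = 0.24*56.5 + 0.0059*(1061+0.444*56.5) = 19.9679 BTU/lb

19.9679 BTU/lb


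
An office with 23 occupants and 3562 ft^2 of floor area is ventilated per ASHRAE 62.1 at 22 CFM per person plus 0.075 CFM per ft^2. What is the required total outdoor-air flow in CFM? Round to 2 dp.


Total = 23*22 + 3562*0.075 = 773.15 CFM

773.15 CFM


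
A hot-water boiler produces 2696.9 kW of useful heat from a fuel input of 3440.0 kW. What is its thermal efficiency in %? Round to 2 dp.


eta = (2696.9/3440.0)*100 = 78.40 %

78.40 %


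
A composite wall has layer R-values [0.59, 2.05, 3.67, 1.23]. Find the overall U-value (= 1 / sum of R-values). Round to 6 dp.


R_total = 0.59 + 2.05 + 3.67 + 1.23 = 7.54
U = 1/7.54 = 0.132626

0.132626


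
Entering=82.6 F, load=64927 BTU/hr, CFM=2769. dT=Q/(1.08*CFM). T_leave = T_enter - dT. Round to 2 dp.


dT = 64927/(1.08*2769) = 21.7109
T_leave = 82.6 - 21.7109 = 60.89 F

60.89 F


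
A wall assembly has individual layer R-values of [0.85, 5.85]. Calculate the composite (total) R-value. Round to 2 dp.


R_total = 0.85 + 5.85 = 6.70

6.70


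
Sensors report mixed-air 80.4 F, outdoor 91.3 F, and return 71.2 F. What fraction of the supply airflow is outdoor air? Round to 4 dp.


frac = (80.4 - 71.2) / (91.3 - 71.2) = 0.4577

0.4577


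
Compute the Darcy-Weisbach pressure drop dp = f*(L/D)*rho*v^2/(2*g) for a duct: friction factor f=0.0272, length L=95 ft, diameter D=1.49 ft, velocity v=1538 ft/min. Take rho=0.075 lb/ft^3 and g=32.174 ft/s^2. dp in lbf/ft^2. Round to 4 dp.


v_fps = 1538/60 = 25.6333 ft/s
dp = 0.0272*(95/1.49)*0.075*25.6333^2/(2*32.174) = 1.3281 lbf/ft^2

1.3281 lbf/ft^2


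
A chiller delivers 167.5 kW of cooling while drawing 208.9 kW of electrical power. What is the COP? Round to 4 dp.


COP = 167.5 / 208.9 = 0.8018

0.8018


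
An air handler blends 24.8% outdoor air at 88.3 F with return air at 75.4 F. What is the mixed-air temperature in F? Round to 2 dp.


T_mix = 75.4 + (24.8/100)*(88.3-75.4) = 78.60 F

78.60 F


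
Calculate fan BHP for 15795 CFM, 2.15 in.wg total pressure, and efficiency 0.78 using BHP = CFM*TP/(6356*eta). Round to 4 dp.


BHP = 15795 * 2.15 / (6356 * 0.78) = 6.8498 hp

6.8498 hp


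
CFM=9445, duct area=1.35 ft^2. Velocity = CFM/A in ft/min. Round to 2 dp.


V = 9445 / 1.35 = 6996.30 ft/min

6996.30 ft/min


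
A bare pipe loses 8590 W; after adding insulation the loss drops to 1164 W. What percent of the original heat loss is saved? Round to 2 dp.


Savings = ((8590-1164)/8590)*100 = 86.45 %

86.45 %


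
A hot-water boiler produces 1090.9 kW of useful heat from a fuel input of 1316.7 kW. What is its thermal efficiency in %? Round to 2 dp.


eta = (1090.9/1316.7)*100 = 82.85 %

82.85 %


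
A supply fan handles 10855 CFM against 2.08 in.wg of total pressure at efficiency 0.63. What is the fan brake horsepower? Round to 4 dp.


BHP = 10855 * 2.08 / (6356 * 0.63) = 5.6386 hp

5.6386 hp


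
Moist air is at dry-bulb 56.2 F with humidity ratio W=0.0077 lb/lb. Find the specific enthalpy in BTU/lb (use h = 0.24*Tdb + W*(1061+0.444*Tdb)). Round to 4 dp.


h = 0.24*56.2 + 0.0077*(1061+0.444*56.2) = 21.8498 BTU/lb

21.8498 BTU/lb


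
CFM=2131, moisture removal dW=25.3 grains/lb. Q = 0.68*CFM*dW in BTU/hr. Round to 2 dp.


Q = 0.68 * 2131 * 25.3 = 36661.72 BTU/hr

36661.72 BTU/hr


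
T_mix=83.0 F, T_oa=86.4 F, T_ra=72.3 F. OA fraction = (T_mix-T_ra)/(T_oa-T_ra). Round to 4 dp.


frac = (83.0 - 72.3) / (86.4 - 72.3) = 0.7589

0.7589


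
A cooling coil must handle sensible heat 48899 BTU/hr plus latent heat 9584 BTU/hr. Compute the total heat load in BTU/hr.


Qt = 48899 + 9584 = 58483 BTU/hr

58483 BTU/hr


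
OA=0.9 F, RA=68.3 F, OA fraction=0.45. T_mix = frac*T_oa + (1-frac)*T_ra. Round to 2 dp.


T_mix = 0.45*0.9 + 0.55*68.3 = 37.97 F

37.97 F


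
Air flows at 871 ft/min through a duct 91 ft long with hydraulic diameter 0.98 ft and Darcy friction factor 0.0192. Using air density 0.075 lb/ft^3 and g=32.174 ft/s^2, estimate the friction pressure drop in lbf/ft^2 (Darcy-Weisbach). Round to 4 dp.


v_fps = 871/60 = 14.5167 ft/s
dp = 0.0192*(91/0.98)*0.075*14.5167^2/(2*32.174) = 0.4379 lbf/ft^2

0.4379 lbf/ft^2


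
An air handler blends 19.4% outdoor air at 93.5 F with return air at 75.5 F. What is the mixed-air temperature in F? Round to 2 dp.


T_mix = 75.5 + (19.4/100)*(93.5-75.5) = 78.99 F

78.99 F


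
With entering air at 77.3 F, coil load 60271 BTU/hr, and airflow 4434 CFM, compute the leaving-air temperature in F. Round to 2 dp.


dT = 60271/(1.08*4434) = 12.5860
T_leave = 77.3 - 12.5860 = 64.71 F

64.71 F


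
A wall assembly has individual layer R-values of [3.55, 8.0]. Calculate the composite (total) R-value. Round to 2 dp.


R_total = 3.55 + 8.0 = 11.55

11.55


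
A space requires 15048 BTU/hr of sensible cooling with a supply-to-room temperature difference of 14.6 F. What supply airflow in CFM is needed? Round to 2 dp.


CFM = 15048 / (1.08 * 14.6) = 954.34

954.34 CFM


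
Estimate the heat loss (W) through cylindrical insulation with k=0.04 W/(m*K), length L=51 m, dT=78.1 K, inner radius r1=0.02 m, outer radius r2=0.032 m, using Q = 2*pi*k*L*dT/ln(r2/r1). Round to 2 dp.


Q = 2*pi*0.04*51*78.1/ln(0.032/0.02) = 2129.90 W

2129.90 W


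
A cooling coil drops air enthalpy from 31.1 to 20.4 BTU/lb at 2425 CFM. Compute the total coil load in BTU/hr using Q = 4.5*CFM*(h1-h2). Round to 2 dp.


Q = 4.5 * 2425 * (31.1 - 20.4) = 116763.75 BTU/hr

116763.75 BTU/hr


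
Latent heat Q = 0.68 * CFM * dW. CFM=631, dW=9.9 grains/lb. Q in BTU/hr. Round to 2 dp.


Q = 0.68 * 631 * 9.9 = 4247.89 BTU/hr

4247.89 BTU/hr


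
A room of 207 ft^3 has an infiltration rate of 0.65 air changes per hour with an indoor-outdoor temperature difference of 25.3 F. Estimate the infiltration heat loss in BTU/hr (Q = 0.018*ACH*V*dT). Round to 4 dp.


Q = 0.018 * 0.65 * 207 * 25.3 = 61.2741 BTU/hr

61.2741 BTU/hr
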